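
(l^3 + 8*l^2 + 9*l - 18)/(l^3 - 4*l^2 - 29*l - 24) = (l^2 + 5*l - 6)/(l^2 - 7*l - 8)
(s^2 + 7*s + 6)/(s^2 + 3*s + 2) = (s + 6)/(s + 2)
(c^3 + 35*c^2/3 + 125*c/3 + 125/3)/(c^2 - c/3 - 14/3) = (3*c^3 + 35*c^2 + 125*c + 125)/(3*c^2 - c - 14)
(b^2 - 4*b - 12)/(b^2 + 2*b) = (b - 6)/b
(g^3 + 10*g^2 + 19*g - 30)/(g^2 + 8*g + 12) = (g^2 + 4*g - 5)/(g + 2)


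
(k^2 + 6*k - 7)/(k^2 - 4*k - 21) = (-k^2 - 6*k + 7)/(-k^2 + 4*k + 21)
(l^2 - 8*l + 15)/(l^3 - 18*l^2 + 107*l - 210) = (l - 3)/(l^2 - 13*l + 42)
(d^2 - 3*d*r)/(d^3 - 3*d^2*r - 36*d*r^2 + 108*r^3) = d/(d^2 - 36*r^2)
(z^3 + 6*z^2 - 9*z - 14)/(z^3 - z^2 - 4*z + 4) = (z^2 + 8*z + 7)/(z^2 + z - 2)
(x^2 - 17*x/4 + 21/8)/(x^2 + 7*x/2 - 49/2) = (x - 3/4)/(x + 7)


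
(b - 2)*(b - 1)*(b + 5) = b^3 + 2*b^2 - 13*b + 10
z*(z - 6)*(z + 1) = z^3 - 5*z^2 - 6*z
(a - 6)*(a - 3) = a^2 - 9*a + 18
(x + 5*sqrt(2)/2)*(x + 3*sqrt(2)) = x^2 + 11*sqrt(2)*x/2 + 15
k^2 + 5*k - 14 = (k - 2)*(k + 7)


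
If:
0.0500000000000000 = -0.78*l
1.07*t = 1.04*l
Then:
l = -0.06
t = -0.06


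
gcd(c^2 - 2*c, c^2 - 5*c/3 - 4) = 1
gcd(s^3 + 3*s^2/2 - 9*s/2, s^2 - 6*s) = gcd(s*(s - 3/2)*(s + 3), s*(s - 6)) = s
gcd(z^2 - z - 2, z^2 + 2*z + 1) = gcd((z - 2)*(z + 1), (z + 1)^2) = z + 1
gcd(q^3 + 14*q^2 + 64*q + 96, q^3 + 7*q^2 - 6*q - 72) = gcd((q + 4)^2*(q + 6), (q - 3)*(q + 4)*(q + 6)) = q^2 + 10*q + 24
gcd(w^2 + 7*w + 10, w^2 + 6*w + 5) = w + 5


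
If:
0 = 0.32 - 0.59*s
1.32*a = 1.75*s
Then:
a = 0.72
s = 0.54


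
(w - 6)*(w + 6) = w^2 - 36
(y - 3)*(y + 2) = y^2 - y - 6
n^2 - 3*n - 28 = (n - 7)*(n + 4)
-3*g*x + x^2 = x*(-3*g + x)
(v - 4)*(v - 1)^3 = v^4 - 7*v^3 + 15*v^2 - 13*v + 4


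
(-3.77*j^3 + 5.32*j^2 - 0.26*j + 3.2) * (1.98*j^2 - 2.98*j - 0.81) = -7.4646*j^5 + 21.7682*j^4 - 13.3147*j^3 + 2.8016*j^2 - 9.3254*j - 2.592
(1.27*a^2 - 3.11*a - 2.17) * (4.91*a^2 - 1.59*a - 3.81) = 6.2357*a^4 - 17.2894*a^3 - 10.5485*a^2 + 15.2994*a + 8.2677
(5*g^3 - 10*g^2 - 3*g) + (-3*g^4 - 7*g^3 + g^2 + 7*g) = -3*g^4 - 2*g^3 - 9*g^2 + 4*g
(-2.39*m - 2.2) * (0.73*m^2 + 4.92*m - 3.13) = -1.7447*m^3 - 13.3648*m^2 - 3.3433*m + 6.886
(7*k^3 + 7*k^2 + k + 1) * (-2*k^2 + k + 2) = -14*k^5 - 7*k^4 + 19*k^3 + 13*k^2 + 3*k + 2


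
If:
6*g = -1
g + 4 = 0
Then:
No Solution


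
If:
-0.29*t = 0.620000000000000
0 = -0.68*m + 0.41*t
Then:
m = -1.29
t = -2.14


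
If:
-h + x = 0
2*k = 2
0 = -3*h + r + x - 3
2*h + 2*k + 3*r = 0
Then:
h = -11/8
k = 1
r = 1/4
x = -11/8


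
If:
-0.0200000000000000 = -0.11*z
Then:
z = 0.18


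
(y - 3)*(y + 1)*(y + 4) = y^3 + 2*y^2 - 11*y - 12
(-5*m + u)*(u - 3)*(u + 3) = -5*m*u^2 + 45*m + u^3 - 9*u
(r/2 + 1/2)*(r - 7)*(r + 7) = r^3/2 + r^2/2 - 49*r/2 - 49/2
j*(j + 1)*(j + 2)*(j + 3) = j^4 + 6*j^3 + 11*j^2 + 6*j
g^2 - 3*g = g*(g - 3)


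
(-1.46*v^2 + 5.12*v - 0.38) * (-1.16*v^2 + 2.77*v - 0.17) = 1.6936*v^4 - 9.9834*v^3 + 14.8714*v^2 - 1.923*v + 0.0646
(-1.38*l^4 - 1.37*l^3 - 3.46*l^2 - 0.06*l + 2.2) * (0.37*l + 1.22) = -0.5106*l^5 - 2.1905*l^4 - 2.9516*l^3 - 4.2434*l^2 + 0.7408*l + 2.684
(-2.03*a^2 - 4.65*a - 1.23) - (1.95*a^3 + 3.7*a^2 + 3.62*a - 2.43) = -1.95*a^3 - 5.73*a^2 - 8.27*a + 1.2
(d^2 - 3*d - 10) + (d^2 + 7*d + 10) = 2*d^2 + 4*d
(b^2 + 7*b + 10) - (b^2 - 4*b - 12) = 11*b + 22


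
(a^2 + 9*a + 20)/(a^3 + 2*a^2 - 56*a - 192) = (a + 5)/(a^2 - 2*a - 48)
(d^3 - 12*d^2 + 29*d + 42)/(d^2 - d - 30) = (d^2 - 6*d - 7)/(d + 5)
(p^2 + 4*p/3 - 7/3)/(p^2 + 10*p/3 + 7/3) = (p - 1)/(p + 1)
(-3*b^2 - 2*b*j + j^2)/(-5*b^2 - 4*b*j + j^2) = (3*b - j)/(5*b - j)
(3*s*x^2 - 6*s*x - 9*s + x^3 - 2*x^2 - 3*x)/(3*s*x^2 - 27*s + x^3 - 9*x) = (x + 1)/(x + 3)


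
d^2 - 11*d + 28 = (d - 7)*(d - 4)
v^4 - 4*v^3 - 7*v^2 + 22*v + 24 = (v - 4)*(v - 3)*(v + 1)*(v + 2)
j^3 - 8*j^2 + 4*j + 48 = (j - 6)*(j - 4)*(j + 2)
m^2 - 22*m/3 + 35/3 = (m - 5)*(m - 7/3)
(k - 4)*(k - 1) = k^2 - 5*k + 4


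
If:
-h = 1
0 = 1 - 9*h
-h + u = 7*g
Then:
No Solution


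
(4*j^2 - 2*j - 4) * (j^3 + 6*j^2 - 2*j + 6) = 4*j^5 + 22*j^4 - 24*j^3 + 4*j^2 - 4*j - 24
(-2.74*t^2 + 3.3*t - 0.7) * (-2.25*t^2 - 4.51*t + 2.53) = 6.165*t^4 + 4.9324*t^3 - 20.2402*t^2 + 11.506*t - 1.771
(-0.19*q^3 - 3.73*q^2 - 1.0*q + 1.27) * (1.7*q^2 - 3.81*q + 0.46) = -0.323*q^5 - 5.6171*q^4 + 12.4239*q^3 + 4.2532*q^2 - 5.2987*q + 0.5842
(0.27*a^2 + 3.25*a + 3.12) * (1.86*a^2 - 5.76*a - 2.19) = 0.5022*a^4 + 4.4898*a^3 - 13.5081*a^2 - 25.0887*a - 6.8328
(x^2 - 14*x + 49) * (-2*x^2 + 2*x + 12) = -2*x^4 + 30*x^3 - 114*x^2 - 70*x + 588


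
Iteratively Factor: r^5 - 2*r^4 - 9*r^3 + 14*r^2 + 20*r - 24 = (r - 2)*(r^4 - 9*r^2 - 4*r + 12) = (r - 2)*(r - 1)*(r^3 + r^2 - 8*r - 12) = (r - 2)*(r - 1)*(r + 2)*(r^2 - r - 6) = (r - 3)*(r - 2)*(r - 1)*(r + 2)*(r + 2)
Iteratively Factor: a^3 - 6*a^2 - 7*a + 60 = (a - 5)*(a^2 - a - 12) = (a - 5)*(a + 3)*(a - 4)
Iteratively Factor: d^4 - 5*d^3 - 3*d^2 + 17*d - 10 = (d - 5)*(d^3 - 3*d + 2) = (d - 5)*(d - 1)*(d^2 + d - 2) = (d - 5)*(d - 1)*(d + 2)*(d - 1)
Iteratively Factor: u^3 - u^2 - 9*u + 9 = (u + 3)*(u^2 - 4*u + 3) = (u - 1)*(u + 3)*(u - 3)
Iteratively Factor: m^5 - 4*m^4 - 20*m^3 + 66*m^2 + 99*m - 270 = (m - 3)*(m^4 - m^3 - 23*m^2 - 3*m + 90) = (m - 5)*(m - 3)*(m^3 + 4*m^2 - 3*m - 18) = (m - 5)*(m - 3)*(m + 3)*(m^2 + m - 6) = (m - 5)*(m - 3)*(m - 2)*(m + 3)*(m + 3)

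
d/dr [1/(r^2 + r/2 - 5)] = 2*(-4*r - 1)/(2*r^2 + r - 10)^2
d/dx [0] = 0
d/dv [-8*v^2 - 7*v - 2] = -16*v - 7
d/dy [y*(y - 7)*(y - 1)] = 3*y^2 - 16*y + 7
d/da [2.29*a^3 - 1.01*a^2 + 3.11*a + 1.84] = 6.87*a^2 - 2.02*a + 3.11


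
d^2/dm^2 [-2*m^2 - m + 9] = -4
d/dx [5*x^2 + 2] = 10*x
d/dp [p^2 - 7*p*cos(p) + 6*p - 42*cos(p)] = 7*p*sin(p) + 2*p + 42*sin(p) - 7*cos(p) + 6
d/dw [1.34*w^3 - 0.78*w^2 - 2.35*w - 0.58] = 4.02*w^2 - 1.56*w - 2.35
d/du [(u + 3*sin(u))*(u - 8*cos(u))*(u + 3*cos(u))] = -(u + 3*sin(u))*(u - 8*cos(u))*(3*sin(u) - 1) + (u + 3*sin(u))*(u + 3*cos(u))*(8*sin(u) + 1) + (u - 8*cos(u))*(u + 3*cos(u))*(3*cos(u) + 1)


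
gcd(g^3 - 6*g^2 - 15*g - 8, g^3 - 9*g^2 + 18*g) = 1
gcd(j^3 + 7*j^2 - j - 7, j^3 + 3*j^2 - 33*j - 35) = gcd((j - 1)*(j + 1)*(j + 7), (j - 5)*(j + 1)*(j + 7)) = j^2 + 8*j + 7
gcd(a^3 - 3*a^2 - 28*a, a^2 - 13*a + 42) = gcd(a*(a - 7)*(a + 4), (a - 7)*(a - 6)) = a - 7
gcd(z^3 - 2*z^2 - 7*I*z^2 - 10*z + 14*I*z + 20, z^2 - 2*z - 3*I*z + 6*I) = z - 2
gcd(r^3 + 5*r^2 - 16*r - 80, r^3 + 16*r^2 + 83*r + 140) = r^2 + 9*r + 20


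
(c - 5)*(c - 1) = c^2 - 6*c + 5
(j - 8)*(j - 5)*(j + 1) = j^3 - 12*j^2 + 27*j + 40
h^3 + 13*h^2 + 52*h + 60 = (h + 2)*(h + 5)*(h + 6)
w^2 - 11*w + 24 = (w - 8)*(w - 3)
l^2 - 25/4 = (l - 5/2)*(l + 5/2)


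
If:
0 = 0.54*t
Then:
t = 0.00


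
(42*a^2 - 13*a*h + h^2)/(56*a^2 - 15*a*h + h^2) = (6*a - h)/(8*a - h)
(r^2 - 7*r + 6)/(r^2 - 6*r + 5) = (r - 6)/(r - 5)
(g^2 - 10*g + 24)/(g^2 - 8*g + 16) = (g - 6)/(g - 4)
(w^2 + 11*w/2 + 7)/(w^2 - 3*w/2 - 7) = (2*w + 7)/(2*w - 7)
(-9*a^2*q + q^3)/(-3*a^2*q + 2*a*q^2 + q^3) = (-3*a + q)/(-a + q)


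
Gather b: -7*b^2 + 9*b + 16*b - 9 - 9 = -7*b^2 + 25*b - 18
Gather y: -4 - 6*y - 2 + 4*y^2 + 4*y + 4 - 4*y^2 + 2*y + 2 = 0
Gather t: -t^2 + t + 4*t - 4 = -t^2 + 5*t - 4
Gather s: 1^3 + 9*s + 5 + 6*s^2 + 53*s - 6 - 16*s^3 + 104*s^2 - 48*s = -16*s^3 + 110*s^2 + 14*s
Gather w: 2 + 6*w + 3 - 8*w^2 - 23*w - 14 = -8*w^2 - 17*w - 9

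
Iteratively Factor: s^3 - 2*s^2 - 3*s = (s)*(s^2 - 2*s - 3) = s*(s + 1)*(s - 3)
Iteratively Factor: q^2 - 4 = (q + 2)*(q - 2)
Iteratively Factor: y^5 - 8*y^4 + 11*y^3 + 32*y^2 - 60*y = (y)*(y^4 - 8*y^3 + 11*y^2 + 32*y - 60) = y*(y - 5)*(y^3 - 3*y^2 - 4*y + 12) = y*(y - 5)*(y - 3)*(y^2 - 4) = y*(y - 5)*(y - 3)*(y + 2)*(y - 2)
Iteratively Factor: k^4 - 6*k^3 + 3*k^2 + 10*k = (k + 1)*(k^3 - 7*k^2 + 10*k) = (k - 5)*(k + 1)*(k^2 - 2*k) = (k - 5)*(k - 2)*(k + 1)*(k)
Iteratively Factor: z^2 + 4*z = (z + 4)*(z)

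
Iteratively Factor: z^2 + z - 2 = (z - 1)*(z + 2)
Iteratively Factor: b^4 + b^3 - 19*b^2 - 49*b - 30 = (b - 5)*(b^3 + 6*b^2 + 11*b + 6) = (b - 5)*(b + 1)*(b^2 + 5*b + 6) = (b - 5)*(b + 1)*(b + 2)*(b + 3)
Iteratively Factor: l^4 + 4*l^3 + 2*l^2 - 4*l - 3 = (l + 3)*(l^3 + l^2 - l - 1) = (l + 1)*(l + 3)*(l^2 - 1) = (l + 1)^2*(l + 3)*(l - 1)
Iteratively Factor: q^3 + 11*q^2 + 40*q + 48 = (q + 3)*(q^2 + 8*q + 16) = (q + 3)*(q + 4)*(q + 4)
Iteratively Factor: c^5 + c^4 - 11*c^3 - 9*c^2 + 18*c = (c + 2)*(c^4 - c^3 - 9*c^2 + 9*c) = (c - 1)*(c + 2)*(c^3 - 9*c) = (c - 3)*(c - 1)*(c + 2)*(c^2 + 3*c) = c*(c - 3)*(c - 1)*(c + 2)*(c + 3)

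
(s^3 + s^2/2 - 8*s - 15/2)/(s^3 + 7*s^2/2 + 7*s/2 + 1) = (2*s^2 - s - 15)/(2*s^2 + 5*s + 2)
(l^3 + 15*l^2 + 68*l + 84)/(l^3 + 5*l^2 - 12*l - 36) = (l + 7)/(l - 3)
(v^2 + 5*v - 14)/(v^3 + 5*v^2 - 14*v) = 1/v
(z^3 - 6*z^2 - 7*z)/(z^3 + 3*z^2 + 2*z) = (z - 7)/(z + 2)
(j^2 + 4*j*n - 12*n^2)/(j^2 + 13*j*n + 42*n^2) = (j - 2*n)/(j + 7*n)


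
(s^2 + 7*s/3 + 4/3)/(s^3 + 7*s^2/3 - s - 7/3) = (3*s + 4)/(3*s^2 + 4*s - 7)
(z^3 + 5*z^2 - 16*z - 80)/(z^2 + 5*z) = z - 16/z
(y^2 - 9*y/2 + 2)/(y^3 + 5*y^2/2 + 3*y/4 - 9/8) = 4*(y - 4)/(4*y^2 + 12*y + 9)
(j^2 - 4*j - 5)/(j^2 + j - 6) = (j^2 - 4*j - 5)/(j^2 + j - 6)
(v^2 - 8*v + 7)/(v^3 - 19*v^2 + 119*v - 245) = (v - 1)/(v^2 - 12*v + 35)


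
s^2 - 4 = (s - 2)*(s + 2)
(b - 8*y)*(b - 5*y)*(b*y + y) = b^3*y - 13*b^2*y^2 + b^2*y + 40*b*y^3 - 13*b*y^2 + 40*y^3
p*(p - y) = p^2 - p*y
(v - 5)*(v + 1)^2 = v^3 - 3*v^2 - 9*v - 5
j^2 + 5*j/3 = j*(j + 5/3)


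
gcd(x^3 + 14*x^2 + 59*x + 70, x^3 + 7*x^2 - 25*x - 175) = x^2 + 12*x + 35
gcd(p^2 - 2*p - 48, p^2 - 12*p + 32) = p - 8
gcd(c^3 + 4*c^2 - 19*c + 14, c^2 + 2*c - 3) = c - 1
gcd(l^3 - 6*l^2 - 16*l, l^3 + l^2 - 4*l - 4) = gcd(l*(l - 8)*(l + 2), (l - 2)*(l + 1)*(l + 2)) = l + 2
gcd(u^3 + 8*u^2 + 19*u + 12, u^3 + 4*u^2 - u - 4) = u^2 + 5*u + 4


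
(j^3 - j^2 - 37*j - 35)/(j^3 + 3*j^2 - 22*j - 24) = (j^2 - 2*j - 35)/(j^2 + 2*j - 24)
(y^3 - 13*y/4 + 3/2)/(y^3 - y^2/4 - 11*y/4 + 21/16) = 4*(y + 2)/(4*y + 7)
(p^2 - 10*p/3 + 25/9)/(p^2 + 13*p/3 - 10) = (p - 5/3)/(p + 6)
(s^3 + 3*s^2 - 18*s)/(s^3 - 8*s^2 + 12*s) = (s^2 + 3*s - 18)/(s^2 - 8*s + 12)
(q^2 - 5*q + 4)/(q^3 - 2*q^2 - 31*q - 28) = (-q^2 + 5*q - 4)/(-q^3 + 2*q^2 + 31*q + 28)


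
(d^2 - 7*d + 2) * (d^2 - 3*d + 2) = d^4 - 10*d^3 + 25*d^2 - 20*d + 4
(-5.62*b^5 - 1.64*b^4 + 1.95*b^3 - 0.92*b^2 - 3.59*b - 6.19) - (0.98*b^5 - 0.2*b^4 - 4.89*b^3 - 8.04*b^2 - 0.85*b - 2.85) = -6.6*b^5 - 1.44*b^4 + 6.84*b^3 + 7.12*b^2 - 2.74*b - 3.34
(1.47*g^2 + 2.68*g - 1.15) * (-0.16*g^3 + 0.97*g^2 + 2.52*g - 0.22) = -0.2352*g^5 + 0.9971*g^4 + 6.488*g^3 + 5.3147*g^2 - 3.4876*g + 0.253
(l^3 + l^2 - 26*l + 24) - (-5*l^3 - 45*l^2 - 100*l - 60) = 6*l^3 + 46*l^2 + 74*l + 84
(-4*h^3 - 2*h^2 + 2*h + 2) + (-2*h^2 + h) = -4*h^3 - 4*h^2 + 3*h + 2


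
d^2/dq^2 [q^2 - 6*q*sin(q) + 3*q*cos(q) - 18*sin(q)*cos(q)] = 6*q*sin(q) - 3*q*cos(q) - 6*sin(q) + 36*sin(2*q) - 12*cos(q) + 2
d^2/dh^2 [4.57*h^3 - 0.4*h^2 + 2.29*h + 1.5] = 27.42*h - 0.8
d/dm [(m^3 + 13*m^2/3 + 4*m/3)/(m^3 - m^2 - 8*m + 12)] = 8*(-2*m^3 - 11*m^2 - 21*m - 3)/(3*(m^5 - 15*m^3 + 10*m^2 + 60*m - 72))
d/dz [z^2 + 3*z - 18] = 2*z + 3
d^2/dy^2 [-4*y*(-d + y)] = -8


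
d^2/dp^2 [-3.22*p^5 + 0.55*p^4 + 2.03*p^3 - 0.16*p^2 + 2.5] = -64.4*p^3 + 6.6*p^2 + 12.18*p - 0.32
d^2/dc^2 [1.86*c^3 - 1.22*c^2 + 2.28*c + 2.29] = 11.16*c - 2.44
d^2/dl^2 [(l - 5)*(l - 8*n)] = 2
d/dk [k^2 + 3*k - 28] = 2*k + 3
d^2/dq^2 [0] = 0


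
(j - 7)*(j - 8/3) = j^2 - 29*j/3 + 56/3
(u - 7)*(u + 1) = u^2 - 6*u - 7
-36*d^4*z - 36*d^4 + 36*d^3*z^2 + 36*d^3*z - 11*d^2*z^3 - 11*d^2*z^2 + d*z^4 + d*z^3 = (-6*d + z)*(-3*d + z)*(-2*d + z)*(d*z + d)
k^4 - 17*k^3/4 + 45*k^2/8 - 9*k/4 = k*(k - 2)*(k - 3/2)*(k - 3/4)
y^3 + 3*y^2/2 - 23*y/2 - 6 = (y - 3)*(y + 1/2)*(y + 4)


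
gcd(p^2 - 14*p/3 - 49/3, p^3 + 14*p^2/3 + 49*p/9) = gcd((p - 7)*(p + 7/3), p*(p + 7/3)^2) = p + 7/3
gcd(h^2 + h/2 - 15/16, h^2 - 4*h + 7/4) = 1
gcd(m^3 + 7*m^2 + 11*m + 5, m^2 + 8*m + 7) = m + 1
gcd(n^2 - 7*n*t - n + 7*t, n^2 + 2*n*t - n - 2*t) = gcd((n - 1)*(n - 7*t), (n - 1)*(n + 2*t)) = n - 1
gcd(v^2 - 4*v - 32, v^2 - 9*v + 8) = v - 8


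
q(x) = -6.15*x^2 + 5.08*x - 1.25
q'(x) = 5.08 - 12.3*x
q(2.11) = -17.91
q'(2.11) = -20.87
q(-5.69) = -229.27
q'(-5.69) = 75.07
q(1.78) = -11.69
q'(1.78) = -16.81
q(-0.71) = -7.96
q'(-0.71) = 13.81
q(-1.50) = -22.71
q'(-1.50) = 23.53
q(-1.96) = -34.83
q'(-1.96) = 29.19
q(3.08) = -43.94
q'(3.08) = -32.80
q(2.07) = -17.09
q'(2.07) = -20.38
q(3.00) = -41.36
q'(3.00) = -31.82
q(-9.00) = -545.12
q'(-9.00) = 115.78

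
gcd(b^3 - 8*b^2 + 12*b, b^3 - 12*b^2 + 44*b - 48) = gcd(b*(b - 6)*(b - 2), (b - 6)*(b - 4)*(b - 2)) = b^2 - 8*b + 12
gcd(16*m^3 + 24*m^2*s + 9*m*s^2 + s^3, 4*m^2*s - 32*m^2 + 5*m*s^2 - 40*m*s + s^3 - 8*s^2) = 4*m^2 + 5*m*s + s^2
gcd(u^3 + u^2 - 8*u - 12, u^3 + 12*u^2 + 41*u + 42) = u + 2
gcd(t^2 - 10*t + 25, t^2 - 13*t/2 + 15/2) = t - 5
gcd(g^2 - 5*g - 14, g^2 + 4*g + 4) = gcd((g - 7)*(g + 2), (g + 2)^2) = g + 2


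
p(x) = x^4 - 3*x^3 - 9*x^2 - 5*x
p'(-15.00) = -15260.00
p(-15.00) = 58800.00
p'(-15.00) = -15260.00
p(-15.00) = 58800.00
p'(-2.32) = -61.63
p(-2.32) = 29.59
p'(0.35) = -12.23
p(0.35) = -2.97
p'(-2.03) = -39.01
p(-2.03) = 15.14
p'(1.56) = -39.80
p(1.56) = -35.17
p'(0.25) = -10.00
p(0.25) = -1.86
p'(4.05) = 40.20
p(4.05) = -98.12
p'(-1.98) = -35.69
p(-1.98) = 13.27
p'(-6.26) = -1226.27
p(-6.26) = 1950.22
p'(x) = 4*x^3 - 9*x^2 - 18*x - 5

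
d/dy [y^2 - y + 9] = 2*y - 1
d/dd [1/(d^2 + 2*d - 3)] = 2*(-d - 1)/(d^2 + 2*d - 3)^2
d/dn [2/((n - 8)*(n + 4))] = 4*(2 - n)/(n^4 - 8*n^3 - 48*n^2 + 256*n + 1024)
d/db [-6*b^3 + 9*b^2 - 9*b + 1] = -18*b^2 + 18*b - 9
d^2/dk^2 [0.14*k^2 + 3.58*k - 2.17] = 0.280000000000000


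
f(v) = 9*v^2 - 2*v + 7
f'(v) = 18*v - 2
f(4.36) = 169.37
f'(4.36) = 76.48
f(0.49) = 8.18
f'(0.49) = 6.82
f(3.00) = 82.00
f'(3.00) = 52.00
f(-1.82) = 40.45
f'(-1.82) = -34.76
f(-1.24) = 23.32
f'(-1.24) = -24.32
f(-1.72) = 37.07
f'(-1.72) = -32.96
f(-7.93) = 588.82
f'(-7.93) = -144.74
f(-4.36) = 186.81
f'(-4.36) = -80.48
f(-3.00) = 94.00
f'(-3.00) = -56.00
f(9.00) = 718.00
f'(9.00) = 160.00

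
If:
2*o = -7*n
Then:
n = -2*o/7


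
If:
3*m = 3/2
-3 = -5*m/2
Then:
No Solution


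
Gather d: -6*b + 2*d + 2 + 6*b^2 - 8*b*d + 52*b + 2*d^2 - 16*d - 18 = 6*b^2 + 46*b + 2*d^2 + d*(-8*b - 14) - 16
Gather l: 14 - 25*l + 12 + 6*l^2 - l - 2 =6*l^2 - 26*l + 24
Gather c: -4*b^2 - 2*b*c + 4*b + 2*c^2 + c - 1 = -4*b^2 + 4*b + 2*c^2 + c*(1 - 2*b) - 1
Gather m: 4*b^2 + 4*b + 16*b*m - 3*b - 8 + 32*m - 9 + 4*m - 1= 4*b^2 + b + m*(16*b + 36) - 18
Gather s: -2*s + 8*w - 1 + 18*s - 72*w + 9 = 16*s - 64*w + 8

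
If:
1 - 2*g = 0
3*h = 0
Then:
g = 1/2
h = 0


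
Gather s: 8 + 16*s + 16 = 16*s + 24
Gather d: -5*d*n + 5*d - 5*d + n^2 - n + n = -5*d*n + n^2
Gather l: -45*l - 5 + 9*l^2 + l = 9*l^2 - 44*l - 5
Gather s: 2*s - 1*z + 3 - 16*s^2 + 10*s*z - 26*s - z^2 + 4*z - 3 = -16*s^2 + s*(10*z - 24) - z^2 + 3*z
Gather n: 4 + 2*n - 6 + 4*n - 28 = 6*n - 30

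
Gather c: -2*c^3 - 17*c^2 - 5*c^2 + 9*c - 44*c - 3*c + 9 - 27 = -2*c^3 - 22*c^2 - 38*c - 18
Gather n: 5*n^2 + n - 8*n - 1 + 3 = 5*n^2 - 7*n + 2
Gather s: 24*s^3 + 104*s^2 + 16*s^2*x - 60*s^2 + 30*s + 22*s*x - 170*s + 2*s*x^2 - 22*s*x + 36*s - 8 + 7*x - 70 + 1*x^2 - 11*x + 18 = 24*s^3 + s^2*(16*x + 44) + s*(2*x^2 - 104) + x^2 - 4*x - 60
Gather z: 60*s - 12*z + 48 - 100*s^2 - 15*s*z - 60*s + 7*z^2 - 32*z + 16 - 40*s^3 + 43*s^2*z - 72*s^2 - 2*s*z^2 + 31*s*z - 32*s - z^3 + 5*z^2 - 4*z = -40*s^3 - 172*s^2 - 32*s - z^3 + z^2*(12 - 2*s) + z*(43*s^2 + 16*s - 48) + 64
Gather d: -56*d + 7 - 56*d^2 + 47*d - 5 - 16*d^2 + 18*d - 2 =-72*d^2 + 9*d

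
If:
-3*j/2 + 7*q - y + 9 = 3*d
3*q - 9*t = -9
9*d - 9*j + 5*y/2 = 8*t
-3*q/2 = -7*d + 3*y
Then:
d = 1761*y/3266 - 558/1633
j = 3253*y/4899 - 1238/1633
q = 843*y/1633 - 2604/1633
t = 281*y/1633 + 765/1633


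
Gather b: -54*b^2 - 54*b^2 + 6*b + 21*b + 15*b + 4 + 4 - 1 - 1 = -108*b^2 + 42*b + 6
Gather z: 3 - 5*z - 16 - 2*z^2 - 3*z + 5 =-2*z^2 - 8*z - 8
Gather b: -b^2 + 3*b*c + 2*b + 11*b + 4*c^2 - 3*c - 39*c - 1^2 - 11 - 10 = -b^2 + b*(3*c + 13) + 4*c^2 - 42*c - 22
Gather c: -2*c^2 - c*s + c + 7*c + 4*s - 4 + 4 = -2*c^2 + c*(8 - s) + 4*s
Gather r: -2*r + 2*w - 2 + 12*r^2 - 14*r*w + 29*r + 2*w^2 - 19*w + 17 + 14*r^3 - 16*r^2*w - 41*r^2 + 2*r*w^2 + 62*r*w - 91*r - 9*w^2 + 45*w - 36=14*r^3 + r^2*(-16*w - 29) + r*(2*w^2 + 48*w - 64) - 7*w^2 + 28*w - 21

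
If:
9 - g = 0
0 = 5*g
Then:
No Solution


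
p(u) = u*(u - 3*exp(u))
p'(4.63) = -1722.20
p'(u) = u*(1 - 3*exp(u)) + u - 3*exp(u)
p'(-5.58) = -11.11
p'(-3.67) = -7.14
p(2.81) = -132.13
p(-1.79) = 4.10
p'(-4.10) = -8.05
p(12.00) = -5859028.49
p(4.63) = -1402.48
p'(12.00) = -6347412.87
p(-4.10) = 17.01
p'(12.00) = -6347412.87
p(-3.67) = 13.75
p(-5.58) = 31.20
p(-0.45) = 1.06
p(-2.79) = 8.30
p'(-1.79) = -3.18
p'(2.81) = -184.23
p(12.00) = -5859028.49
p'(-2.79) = -5.25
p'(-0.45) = -1.95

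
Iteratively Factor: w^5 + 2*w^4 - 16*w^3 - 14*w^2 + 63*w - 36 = (w - 3)*(w^4 + 5*w^3 - w^2 - 17*w + 12) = (w - 3)*(w - 1)*(w^3 + 6*w^2 + 5*w - 12) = (w - 3)*(w - 1)*(w + 3)*(w^2 + 3*w - 4) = (w - 3)*(w - 1)^2*(w + 3)*(w + 4)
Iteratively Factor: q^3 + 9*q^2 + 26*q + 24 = (q + 2)*(q^2 + 7*q + 12) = (q + 2)*(q + 4)*(q + 3)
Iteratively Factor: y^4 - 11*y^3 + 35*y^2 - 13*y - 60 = (y + 1)*(y^3 - 12*y^2 + 47*y - 60) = (y - 5)*(y + 1)*(y^2 - 7*y + 12) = (y - 5)*(y - 3)*(y + 1)*(y - 4)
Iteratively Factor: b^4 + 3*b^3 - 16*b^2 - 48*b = (b + 3)*(b^3 - 16*b) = (b + 3)*(b + 4)*(b^2 - 4*b) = b*(b + 3)*(b + 4)*(b - 4)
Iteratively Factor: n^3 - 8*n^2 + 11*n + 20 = (n + 1)*(n^2 - 9*n + 20) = (n - 5)*(n + 1)*(n - 4)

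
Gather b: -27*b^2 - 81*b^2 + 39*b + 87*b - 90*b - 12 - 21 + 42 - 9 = -108*b^2 + 36*b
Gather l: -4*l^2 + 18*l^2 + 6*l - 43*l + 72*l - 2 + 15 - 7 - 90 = 14*l^2 + 35*l - 84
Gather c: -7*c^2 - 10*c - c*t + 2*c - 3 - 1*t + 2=-7*c^2 + c*(-t - 8) - t - 1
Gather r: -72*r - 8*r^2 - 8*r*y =-8*r^2 + r*(-8*y - 72)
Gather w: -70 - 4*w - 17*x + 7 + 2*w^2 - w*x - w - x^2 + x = 2*w^2 + w*(-x - 5) - x^2 - 16*x - 63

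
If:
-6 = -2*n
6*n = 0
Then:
No Solution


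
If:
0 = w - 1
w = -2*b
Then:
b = -1/2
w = 1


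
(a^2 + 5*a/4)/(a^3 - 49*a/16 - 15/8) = 4*a/(4*a^2 - 5*a - 6)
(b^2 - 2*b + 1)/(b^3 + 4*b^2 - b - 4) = (b - 1)/(b^2 + 5*b + 4)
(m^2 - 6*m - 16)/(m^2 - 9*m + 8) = (m + 2)/(m - 1)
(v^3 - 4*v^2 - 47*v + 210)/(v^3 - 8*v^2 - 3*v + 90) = (v + 7)/(v + 3)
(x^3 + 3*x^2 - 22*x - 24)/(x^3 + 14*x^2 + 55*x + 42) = (x - 4)/(x + 7)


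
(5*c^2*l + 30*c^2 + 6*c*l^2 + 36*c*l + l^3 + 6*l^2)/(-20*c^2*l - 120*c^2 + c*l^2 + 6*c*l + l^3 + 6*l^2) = (-c - l)/(4*c - l)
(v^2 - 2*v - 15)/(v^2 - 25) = (v + 3)/(v + 5)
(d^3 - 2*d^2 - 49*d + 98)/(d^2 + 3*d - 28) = (d^2 - 9*d + 14)/(d - 4)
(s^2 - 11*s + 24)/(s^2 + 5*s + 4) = (s^2 - 11*s + 24)/(s^2 + 5*s + 4)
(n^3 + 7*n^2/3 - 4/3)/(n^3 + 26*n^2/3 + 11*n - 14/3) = (3*n^2 + n - 2)/(3*n^2 + 20*n - 7)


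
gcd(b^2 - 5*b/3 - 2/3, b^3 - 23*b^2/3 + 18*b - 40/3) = b - 2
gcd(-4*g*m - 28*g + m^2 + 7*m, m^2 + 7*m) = m + 7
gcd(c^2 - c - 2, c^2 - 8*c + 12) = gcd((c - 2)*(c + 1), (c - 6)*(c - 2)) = c - 2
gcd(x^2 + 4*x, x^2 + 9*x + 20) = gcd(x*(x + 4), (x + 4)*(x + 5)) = x + 4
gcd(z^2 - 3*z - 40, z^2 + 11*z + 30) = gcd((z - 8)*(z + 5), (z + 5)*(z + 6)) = z + 5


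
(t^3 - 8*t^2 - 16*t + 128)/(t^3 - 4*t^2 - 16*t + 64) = (t - 8)/(t - 4)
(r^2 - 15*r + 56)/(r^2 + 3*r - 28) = (r^2 - 15*r + 56)/(r^2 + 3*r - 28)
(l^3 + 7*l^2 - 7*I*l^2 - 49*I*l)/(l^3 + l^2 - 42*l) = (l - 7*I)/(l - 6)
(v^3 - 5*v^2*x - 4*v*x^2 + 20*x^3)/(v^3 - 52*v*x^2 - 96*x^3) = (-v^2 + 7*v*x - 10*x^2)/(-v^2 + 2*v*x + 48*x^2)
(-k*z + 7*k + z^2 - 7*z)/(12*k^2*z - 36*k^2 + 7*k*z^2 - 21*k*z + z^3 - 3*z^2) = (-k*z + 7*k + z^2 - 7*z)/(12*k^2*z - 36*k^2 + 7*k*z^2 - 21*k*z + z^3 - 3*z^2)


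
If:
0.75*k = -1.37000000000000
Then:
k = -1.83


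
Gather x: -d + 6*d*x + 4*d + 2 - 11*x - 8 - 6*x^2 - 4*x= 3*d - 6*x^2 + x*(6*d - 15) - 6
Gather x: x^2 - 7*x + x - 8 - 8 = x^2 - 6*x - 16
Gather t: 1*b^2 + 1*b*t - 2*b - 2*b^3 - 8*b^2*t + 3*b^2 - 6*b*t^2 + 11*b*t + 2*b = -2*b^3 + 4*b^2 - 6*b*t^2 + t*(-8*b^2 + 12*b)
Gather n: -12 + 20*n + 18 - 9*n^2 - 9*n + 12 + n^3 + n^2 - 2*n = n^3 - 8*n^2 + 9*n + 18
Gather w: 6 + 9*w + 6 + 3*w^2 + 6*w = 3*w^2 + 15*w + 12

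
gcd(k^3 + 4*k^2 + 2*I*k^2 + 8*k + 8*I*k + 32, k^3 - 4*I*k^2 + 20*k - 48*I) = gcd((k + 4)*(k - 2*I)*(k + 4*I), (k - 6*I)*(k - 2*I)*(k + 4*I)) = k^2 + 2*I*k + 8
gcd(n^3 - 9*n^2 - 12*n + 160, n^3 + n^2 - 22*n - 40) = n^2 - n - 20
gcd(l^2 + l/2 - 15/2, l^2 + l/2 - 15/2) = l^2 + l/2 - 15/2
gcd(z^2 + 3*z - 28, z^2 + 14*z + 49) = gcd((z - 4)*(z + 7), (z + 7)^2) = z + 7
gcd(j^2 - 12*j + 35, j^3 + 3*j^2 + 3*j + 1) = 1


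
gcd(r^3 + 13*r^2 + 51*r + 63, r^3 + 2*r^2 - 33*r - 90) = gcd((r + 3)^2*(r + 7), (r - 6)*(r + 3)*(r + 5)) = r + 3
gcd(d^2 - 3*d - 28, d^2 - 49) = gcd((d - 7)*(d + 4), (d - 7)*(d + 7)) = d - 7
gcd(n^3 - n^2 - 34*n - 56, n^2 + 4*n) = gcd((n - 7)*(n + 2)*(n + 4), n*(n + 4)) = n + 4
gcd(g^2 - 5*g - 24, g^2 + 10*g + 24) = 1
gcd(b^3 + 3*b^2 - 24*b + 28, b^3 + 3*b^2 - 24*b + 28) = b^3 + 3*b^2 - 24*b + 28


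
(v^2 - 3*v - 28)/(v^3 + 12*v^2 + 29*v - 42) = (v^2 - 3*v - 28)/(v^3 + 12*v^2 + 29*v - 42)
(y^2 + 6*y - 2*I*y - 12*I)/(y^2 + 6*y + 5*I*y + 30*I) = (y - 2*I)/(y + 5*I)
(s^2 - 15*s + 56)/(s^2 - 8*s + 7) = (s - 8)/(s - 1)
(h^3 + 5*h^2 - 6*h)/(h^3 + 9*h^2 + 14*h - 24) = h/(h + 4)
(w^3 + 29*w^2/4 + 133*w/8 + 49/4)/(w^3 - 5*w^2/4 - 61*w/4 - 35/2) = (w + 7/2)/(w - 5)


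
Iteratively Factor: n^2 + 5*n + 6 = (n + 3)*(n + 2)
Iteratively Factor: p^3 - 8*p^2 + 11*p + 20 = (p - 5)*(p^2 - 3*p - 4) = (p - 5)*(p - 4)*(p + 1)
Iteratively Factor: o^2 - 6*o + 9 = (o - 3)*(o - 3)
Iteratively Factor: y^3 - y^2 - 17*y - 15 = (y + 3)*(y^2 - 4*y - 5) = (y - 5)*(y + 3)*(y + 1)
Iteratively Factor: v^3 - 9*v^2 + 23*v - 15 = (v - 1)*(v^2 - 8*v + 15) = (v - 5)*(v - 1)*(v - 3)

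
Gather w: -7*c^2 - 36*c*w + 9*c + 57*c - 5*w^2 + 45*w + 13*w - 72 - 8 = -7*c^2 + 66*c - 5*w^2 + w*(58 - 36*c) - 80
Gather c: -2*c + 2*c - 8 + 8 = 0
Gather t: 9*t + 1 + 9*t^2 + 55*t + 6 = 9*t^2 + 64*t + 7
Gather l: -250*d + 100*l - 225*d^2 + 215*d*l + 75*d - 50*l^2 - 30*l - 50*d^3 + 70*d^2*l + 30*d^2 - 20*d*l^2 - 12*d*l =-50*d^3 - 195*d^2 - 175*d + l^2*(-20*d - 50) + l*(70*d^2 + 203*d + 70)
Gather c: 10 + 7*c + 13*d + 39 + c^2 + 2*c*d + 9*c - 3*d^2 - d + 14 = c^2 + c*(2*d + 16) - 3*d^2 + 12*d + 63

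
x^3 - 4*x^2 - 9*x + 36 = (x - 4)*(x - 3)*(x + 3)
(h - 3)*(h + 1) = h^2 - 2*h - 3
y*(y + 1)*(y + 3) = y^3 + 4*y^2 + 3*y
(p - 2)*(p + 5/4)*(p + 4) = p^3 + 13*p^2/4 - 11*p/2 - 10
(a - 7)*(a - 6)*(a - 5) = a^3 - 18*a^2 + 107*a - 210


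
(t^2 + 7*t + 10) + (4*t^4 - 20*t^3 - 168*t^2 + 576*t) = 4*t^4 - 20*t^3 - 167*t^2 + 583*t + 10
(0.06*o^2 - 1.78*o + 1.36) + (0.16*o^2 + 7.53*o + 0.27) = 0.22*o^2 + 5.75*o + 1.63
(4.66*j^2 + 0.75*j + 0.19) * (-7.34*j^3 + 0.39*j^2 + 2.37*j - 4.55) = -34.2044*j^5 - 3.6876*j^4 + 9.9421*j^3 - 19.3514*j^2 - 2.9622*j - 0.8645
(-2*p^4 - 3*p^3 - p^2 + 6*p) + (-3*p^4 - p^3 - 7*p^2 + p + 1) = -5*p^4 - 4*p^3 - 8*p^2 + 7*p + 1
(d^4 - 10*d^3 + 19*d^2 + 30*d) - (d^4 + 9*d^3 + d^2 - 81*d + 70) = -19*d^3 + 18*d^2 + 111*d - 70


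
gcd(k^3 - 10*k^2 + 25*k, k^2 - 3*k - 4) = 1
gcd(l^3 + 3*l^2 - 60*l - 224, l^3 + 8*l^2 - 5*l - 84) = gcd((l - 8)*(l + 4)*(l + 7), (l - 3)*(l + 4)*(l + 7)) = l^2 + 11*l + 28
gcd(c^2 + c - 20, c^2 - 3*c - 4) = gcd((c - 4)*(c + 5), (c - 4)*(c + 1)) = c - 4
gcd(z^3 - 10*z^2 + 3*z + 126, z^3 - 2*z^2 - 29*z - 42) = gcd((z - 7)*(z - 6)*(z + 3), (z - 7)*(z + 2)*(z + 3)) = z^2 - 4*z - 21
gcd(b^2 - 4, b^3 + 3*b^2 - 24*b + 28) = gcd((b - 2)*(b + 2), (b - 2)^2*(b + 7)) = b - 2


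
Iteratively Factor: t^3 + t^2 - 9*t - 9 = (t - 3)*(t^2 + 4*t + 3) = (t - 3)*(t + 1)*(t + 3)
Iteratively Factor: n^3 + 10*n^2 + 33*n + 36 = (n + 4)*(n^2 + 6*n + 9) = (n + 3)*(n + 4)*(n + 3)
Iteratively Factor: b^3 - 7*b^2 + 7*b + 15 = (b + 1)*(b^2 - 8*b + 15) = (b - 5)*(b + 1)*(b - 3)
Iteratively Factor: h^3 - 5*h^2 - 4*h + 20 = (h + 2)*(h^2 - 7*h + 10) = (h - 2)*(h + 2)*(h - 5)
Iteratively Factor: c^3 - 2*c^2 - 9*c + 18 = (c - 3)*(c^2 + c - 6) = (c - 3)*(c - 2)*(c + 3)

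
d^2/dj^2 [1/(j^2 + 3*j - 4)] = 2*(-j^2 - 3*j + (2*j + 3)^2 + 4)/(j^2 + 3*j - 4)^3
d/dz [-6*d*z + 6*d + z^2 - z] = -6*d + 2*z - 1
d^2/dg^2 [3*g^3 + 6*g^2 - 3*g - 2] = 18*g + 12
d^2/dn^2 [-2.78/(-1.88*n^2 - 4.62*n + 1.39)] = (-19.651264*n^2 - 48.291936*n + 2.78*(3.76*n + 4.62)*(7.52*n + 9.24) + 14.529392)/(1.88*n^2 + 4.62*n - 1.39)^3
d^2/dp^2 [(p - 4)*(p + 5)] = 2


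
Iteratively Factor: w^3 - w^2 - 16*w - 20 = (w + 2)*(w^2 - 3*w - 10) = (w - 5)*(w + 2)*(w + 2)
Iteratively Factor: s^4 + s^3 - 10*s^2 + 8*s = (s + 4)*(s^3 - 3*s^2 + 2*s) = s*(s + 4)*(s^2 - 3*s + 2) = s*(s - 1)*(s + 4)*(s - 2)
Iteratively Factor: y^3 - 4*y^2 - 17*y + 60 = (y + 4)*(y^2 - 8*y + 15) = (y - 3)*(y + 4)*(y - 5)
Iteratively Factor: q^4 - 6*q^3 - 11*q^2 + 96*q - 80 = (q - 4)*(q^3 - 2*q^2 - 19*q + 20) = (q - 4)*(q + 4)*(q^2 - 6*q + 5) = (q - 5)*(q - 4)*(q + 4)*(q - 1)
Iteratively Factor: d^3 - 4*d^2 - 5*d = (d)*(d^2 - 4*d - 5) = d*(d + 1)*(d - 5)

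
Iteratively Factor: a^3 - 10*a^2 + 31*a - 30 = (a - 3)*(a^2 - 7*a + 10) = (a - 3)*(a - 2)*(a - 5)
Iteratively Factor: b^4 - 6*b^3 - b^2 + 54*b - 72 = (b - 4)*(b^3 - 2*b^2 - 9*b + 18) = (b - 4)*(b - 3)*(b^2 + b - 6) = (b - 4)*(b - 3)*(b + 3)*(b - 2)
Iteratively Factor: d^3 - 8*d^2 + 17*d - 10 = (d - 2)*(d^2 - 6*d + 5) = (d - 2)*(d - 1)*(d - 5)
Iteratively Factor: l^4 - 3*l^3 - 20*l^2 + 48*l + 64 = (l - 4)*(l^3 + l^2 - 16*l - 16) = (l - 4)*(l + 4)*(l^2 - 3*l - 4) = (l - 4)*(l + 1)*(l + 4)*(l - 4)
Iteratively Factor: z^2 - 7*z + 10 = (z - 2)*(z - 5)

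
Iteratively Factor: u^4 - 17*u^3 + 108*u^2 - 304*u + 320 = (u - 4)*(u^3 - 13*u^2 + 56*u - 80) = (u - 4)^2*(u^2 - 9*u + 20) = (u - 4)^3*(u - 5)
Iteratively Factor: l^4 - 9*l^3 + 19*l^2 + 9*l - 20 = (l - 5)*(l^3 - 4*l^2 - l + 4) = (l - 5)*(l - 4)*(l^2 - 1) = (l - 5)*(l - 4)*(l - 1)*(l + 1)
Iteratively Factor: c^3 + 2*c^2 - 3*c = (c + 3)*(c^2 - c) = (c - 1)*(c + 3)*(c)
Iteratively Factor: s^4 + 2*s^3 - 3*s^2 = (s)*(s^3 + 2*s^2 - 3*s) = s*(s - 1)*(s^2 + 3*s) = s^2*(s - 1)*(s + 3)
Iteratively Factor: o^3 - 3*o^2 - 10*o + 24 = (o - 4)*(o^2 + o - 6) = (o - 4)*(o + 3)*(o - 2)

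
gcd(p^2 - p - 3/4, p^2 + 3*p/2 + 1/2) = p + 1/2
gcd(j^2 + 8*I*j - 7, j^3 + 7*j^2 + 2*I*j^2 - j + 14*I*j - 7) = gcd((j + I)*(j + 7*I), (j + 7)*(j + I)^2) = j + I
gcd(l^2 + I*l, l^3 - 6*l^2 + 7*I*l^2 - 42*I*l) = l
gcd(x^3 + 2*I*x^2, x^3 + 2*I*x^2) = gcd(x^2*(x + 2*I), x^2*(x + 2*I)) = x^3 + 2*I*x^2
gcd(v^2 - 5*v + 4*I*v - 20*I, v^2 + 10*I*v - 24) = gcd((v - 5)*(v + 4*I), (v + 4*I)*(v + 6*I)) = v + 4*I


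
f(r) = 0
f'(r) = 0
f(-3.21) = 0.00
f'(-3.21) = 0.00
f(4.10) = 0.00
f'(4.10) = 0.00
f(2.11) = 0.00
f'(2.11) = 0.00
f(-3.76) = 0.00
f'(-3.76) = 0.00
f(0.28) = 0.00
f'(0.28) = 0.00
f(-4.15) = 0.00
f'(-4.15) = 0.00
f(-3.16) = 0.00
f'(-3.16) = 0.00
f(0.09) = 0.00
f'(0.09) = 0.00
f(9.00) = 0.00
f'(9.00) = 0.00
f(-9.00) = 0.00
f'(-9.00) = 0.00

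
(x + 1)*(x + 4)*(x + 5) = x^3 + 10*x^2 + 29*x + 20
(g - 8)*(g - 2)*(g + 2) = g^3 - 8*g^2 - 4*g + 32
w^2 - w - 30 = (w - 6)*(w + 5)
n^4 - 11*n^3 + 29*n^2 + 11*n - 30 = (n - 6)*(n - 5)*(n - 1)*(n + 1)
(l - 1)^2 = l^2 - 2*l + 1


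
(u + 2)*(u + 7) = u^2 + 9*u + 14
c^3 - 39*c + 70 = (c - 5)*(c - 2)*(c + 7)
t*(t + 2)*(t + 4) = t^3 + 6*t^2 + 8*t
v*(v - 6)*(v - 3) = v^3 - 9*v^2 + 18*v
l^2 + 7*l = l*(l + 7)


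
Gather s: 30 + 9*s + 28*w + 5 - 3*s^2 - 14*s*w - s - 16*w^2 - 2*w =-3*s^2 + s*(8 - 14*w) - 16*w^2 + 26*w + 35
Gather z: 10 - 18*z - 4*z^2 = -4*z^2 - 18*z + 10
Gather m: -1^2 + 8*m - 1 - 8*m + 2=0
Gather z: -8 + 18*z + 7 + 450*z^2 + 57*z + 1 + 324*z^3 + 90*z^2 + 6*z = 324*z^3 + 540*z^2 + 81*z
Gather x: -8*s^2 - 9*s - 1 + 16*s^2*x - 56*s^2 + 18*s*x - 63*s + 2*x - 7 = -64*s^2 - 72*s + x*(16*s^2 + 18*s + 2) - 8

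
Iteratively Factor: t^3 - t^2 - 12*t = (t)*(t^2 - t - 12) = t*(t - 4)*(t + 3)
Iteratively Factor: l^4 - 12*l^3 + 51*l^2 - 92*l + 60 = (l - 2)*(l^3 - 10*l^2 + 31*l - 30) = (l - 3)*(l - 2)*(l^2 - 7*l + 10) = (l - 3)*(l - 2)^2*(l - 5)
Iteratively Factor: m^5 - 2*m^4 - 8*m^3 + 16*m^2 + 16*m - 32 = (m - 2)*(m^4 - 8*m^2 + 16) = (m - 2)^2*(m^3 + 2*m^2 - 4*m - 8) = (m - 2)^2*(m + 2)*(m^2 - 4) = (m - 2)^3*(m + 2)*(m + 2)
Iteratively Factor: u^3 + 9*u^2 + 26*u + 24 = (u + 2)*(u^2 + 7*u + 12) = (u + 2)*(u + 3)*(u + 4)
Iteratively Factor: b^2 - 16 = (b - 4)*(b + 4)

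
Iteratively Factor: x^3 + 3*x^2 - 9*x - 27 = (x - 3)*(x^2 + 6*x + 9) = (x - 3)*(x + 3)*(x + 3)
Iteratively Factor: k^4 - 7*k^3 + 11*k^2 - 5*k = (k - 1)*(k^3 - 6*k^2 + 5*k) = (k - 1)^2*(k^2 - 5*k) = (k - 5)*(k - 1)^2*(k)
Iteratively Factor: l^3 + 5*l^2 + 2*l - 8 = (l + 4)*(l^2 + l - 2) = (l - 1)*(l + 4)*(l + 2)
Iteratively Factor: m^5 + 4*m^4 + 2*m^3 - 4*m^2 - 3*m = (m + 1)*(m^4 + 3*m^3 - m^2 - 3*m) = m*(m + 1)*(m^3 + 3*m^2 - m - 3) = m*(m + 1)^2*(m^2 + 2*m - 3) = m*(m - 1)*(m + 1)^2*(m + 3)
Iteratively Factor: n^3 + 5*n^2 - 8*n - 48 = (n + 4)*(n^2 + n - 12) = (n - 3)*(n + 4)*(n + 4)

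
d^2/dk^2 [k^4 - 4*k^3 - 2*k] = 12*k*(k - 2)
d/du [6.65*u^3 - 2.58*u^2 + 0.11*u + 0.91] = 19.95*u^2 - 5.16*u + 0.11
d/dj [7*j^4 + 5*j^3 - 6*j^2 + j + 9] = 28*j^3 + 15*j^2 - 12*j + 1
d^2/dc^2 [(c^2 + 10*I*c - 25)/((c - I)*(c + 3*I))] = 8*(2*I*c^3 - 21*c^2 - 60*I*c + 61)/(c^6 + 6*I*c^5 - 3*c^4 + 28*I*c^3 - 9*c^2 + 54*I*c + 27)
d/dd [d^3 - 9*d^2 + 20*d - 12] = 3*d^2 - 18*d + 20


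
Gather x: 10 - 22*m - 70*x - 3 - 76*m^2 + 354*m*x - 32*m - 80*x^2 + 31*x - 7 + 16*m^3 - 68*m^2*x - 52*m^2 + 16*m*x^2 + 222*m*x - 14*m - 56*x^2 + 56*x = 16*m^3 - 128*m^2 - 68*m + x^2*(16*m - 136) + x*(-68*m^2 + 576*m + 17)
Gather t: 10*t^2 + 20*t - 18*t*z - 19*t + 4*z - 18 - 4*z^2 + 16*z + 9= 10*t^2 + t*(1 - 18*z) - 4*z^2 + 20*z - 9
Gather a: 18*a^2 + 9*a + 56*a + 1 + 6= 18*a^2 + 65*a + 7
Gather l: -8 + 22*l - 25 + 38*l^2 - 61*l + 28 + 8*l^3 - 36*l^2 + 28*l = 8*l^3 + 2*l^2 - 11*l - 5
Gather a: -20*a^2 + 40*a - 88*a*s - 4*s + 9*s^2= -20*a^2 + a*(40 - 88*s) + 9*s^2 - 4*s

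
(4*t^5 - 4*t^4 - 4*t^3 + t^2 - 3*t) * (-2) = -8*t^5 + 8*t^4 + 8*t^3 - 2*t^2 + 6*t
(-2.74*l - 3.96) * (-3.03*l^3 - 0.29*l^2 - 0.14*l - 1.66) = 8.3022*l^4 + 12.7934*l^3 + 1.532*l^2 + 5.1028*l + 6.5736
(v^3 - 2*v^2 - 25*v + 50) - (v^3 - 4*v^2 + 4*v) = 2*v^2 - 29*v + 50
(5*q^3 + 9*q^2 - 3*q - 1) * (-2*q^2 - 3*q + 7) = -10*q^5 - 33*q^4 + 14*q^3 + 74*q^2 - 18*q - 7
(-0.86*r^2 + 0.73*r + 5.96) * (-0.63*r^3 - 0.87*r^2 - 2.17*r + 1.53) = 0.5418*r^5 + 0.2883*r^4 - 2.5237*r^3 - 8.0851*r^2 - 11.8163*r + 9.1188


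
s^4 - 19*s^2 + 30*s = s*(s - 3)*(s - 2)*(s + 5)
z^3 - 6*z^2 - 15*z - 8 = (z - 8)*(z + 1)^2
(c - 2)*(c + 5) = c^2 + 3*c - 10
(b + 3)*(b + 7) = b^2 + 10*b + 21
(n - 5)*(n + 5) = n^2 - 25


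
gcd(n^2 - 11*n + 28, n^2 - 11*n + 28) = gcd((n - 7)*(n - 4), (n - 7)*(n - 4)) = n^2 - 11*n + 28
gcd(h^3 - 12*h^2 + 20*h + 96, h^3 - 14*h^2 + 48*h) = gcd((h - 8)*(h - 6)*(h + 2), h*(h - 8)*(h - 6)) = h^2 - 14*h + 48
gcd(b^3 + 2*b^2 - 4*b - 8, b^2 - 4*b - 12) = b + 2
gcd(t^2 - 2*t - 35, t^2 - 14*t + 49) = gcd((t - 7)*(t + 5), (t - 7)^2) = t - 7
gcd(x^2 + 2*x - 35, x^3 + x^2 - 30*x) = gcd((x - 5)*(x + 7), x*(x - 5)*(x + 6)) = x - 5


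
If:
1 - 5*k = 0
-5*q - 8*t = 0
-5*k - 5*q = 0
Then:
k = 1/5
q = -1/5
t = 1/8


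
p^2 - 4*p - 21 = (p - 7)*(p + 3)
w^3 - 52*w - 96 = (w - 8)*(w + 2)*(w + 6)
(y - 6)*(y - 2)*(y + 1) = y^3 - 7*y^2 + 4*y + 12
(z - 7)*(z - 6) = z^2 - 13*z + 42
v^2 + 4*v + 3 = (v + 1)*(v + 3)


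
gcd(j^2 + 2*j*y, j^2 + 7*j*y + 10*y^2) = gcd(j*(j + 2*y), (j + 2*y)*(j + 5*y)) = j + 2*y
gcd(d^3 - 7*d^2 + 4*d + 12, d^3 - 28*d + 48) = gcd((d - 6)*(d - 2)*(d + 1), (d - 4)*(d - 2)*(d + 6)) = d - 2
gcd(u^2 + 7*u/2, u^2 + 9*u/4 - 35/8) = u + 7/2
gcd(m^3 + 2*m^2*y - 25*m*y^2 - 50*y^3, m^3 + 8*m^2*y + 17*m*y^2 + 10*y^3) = m^2 + 7*m*y + 10*y^2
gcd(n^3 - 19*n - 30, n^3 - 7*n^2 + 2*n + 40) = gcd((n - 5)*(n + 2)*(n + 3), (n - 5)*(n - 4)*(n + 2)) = n^2 - 3*n - 10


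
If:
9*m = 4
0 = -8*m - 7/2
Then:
No Solution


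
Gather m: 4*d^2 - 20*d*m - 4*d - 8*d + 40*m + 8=4*d^2 - 12*d + m*(40 - 20*d) + 8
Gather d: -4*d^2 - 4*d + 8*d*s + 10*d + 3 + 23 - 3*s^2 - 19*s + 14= -4*d^2 + d*(8*s + 6) - 3*s^2 - 19*s + 40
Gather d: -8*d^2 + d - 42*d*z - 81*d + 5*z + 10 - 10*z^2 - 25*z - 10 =-8*d^2 + d*(-42*z - 80) - 10*z^2 - 20*z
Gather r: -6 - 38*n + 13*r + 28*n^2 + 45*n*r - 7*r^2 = 28*n^2 - 38*n - 7*r^2 + r*(45*n + 13) - 6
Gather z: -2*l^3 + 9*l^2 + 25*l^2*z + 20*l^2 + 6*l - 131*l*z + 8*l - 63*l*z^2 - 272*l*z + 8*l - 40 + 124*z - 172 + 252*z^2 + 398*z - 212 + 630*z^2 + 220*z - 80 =-2*l^3 + 29*l^2 + 22*l + z^2*(882 - 63*l) + z*(25*l^2 - 403*l + 742) - 504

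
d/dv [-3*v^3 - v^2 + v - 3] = -9*v^2 - 2*v + 1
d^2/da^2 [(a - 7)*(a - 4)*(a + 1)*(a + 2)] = 12*a^2 - 48*a - 6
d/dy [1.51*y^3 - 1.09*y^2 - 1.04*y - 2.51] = 4.53*y^2 - 2.18*y - 1.04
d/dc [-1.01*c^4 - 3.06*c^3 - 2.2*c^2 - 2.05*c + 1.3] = -4.04*c^3 - 9.18*c^2 - 4.4*c - 2.05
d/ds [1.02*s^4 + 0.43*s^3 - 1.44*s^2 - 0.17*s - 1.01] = 4.08*s^3 + 1.29*s^2 - 2.88*s - 0.17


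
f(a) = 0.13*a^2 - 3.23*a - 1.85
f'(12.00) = -0.11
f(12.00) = -21.89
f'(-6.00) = -4.79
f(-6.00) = 22.21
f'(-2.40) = -3.85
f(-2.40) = 6.65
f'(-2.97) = -4.00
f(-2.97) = 8.89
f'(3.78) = -2.25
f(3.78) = -12.20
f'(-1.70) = -3.67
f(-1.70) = 4.02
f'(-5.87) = -4.76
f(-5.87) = 21.59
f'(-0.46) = -3.35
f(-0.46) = -0.34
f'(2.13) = -2.68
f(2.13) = -8.14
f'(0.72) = -3.04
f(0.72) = -4.11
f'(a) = 0.26*a - 3.23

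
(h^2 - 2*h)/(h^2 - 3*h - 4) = h*(2 - h)/(-h^2 + 3*h + 4)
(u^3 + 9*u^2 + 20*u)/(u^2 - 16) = u*(u + 5)/(u - 4)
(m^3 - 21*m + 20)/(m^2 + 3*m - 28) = (m^2 + 4*m - 5)/(m + 7)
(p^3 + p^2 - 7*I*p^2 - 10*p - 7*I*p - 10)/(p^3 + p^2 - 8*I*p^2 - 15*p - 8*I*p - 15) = (p - 2*I)/(p - 3*I)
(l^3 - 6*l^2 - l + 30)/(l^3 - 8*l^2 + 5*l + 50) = (l - 3)/(l - 5)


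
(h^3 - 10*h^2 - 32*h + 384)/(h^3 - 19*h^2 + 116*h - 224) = (h^2 - 2*h - 48)/(h^2 - 11*h + 28)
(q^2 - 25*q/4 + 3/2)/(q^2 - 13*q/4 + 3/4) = (q - 6)/(q - 3)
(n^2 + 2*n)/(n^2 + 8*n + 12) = n/(n + 6)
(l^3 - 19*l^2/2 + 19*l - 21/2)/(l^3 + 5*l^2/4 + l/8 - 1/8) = 4*(2*l^3 - 19*l^2 + 38*l - 21)/(8*l^3 + 10*l^2 + l - 1)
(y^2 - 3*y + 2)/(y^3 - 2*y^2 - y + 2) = 1/(y + 1)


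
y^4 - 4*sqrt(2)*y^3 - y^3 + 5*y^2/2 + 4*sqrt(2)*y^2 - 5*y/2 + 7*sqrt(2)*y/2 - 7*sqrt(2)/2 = (y - 1)*(y - 7*sqrt(2)/2)*(y - sqrt(2))*(y + sqrt(2)/2)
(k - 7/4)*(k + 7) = k^2 + 21*k/4 - 49/4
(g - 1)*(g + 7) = g^2 + 6*g - 7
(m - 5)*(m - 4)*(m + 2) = m^3 - 7*m^2 + 2*m + 40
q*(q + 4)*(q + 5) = q^3 + 9*q^2 + 20*q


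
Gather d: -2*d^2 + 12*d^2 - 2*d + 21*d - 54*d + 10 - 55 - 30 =10*d^2 - 35*d - 75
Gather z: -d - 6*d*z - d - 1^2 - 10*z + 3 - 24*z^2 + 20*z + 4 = -2*d - 24*z^2 + z*(10 - 6*d) + 6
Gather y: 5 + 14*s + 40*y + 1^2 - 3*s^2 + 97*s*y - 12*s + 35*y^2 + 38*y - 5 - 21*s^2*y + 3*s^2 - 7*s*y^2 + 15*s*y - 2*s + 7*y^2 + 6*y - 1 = y^2*(42 - 7*s) + y*(-21*s^2 + 112*s + 84)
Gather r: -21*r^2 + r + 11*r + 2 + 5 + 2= -21*r^2 + 12*r + 9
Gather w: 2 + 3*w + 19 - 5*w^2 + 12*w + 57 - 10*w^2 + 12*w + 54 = -15*w^2 + 27*w + 132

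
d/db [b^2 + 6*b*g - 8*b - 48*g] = 2*b + 6*g - 8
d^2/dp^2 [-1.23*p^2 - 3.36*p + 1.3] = -2.46000000000000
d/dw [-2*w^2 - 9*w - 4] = -4*w - 9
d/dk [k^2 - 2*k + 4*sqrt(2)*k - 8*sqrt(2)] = 2*k - 2 + 4*sqrt(2)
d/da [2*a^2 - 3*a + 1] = 4*a - 3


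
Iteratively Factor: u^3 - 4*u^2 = (u)*(u^2 - 4*u) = u*(u - 4)*(u)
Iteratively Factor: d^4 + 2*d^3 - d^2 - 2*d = (d - 1)*(d^3 + 3*d^2 + 2*d) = (d - 1)*(d + 1)*(d^2 + 2*d) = (d - 1)*(d + 1)*(d + 2)*(d)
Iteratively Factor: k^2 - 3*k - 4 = (k - 4)*(k + 1)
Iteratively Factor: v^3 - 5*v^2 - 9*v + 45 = (v - 5)*(v^2 - 9) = (v - 5)*(v - 3)*(v + 3)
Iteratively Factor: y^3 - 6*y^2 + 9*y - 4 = (y - 4)*(y^2 - 2*y + 1) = (y - 4)*(y - 1)*(y - 1)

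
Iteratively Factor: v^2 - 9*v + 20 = (v - 4)*(v - 5)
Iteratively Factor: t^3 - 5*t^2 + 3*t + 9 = (t - 3)*(t^2 - 2*t - 3) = (t - 3)*(t + 1)*(t - 3)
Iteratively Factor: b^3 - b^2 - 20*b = (b + 4)*(b^2 - 5*b) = (b - 5)*(b + 4)*(b)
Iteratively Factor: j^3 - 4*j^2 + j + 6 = (j + 1)*(j^2 - 5*j + 6) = (j - 2)*(j + 1)*(j - 3)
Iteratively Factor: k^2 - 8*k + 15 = (k - 5)*(k - 3)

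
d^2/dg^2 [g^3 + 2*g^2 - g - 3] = 6*g + 4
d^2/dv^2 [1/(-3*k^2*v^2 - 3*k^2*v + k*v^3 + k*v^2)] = 2*(v*(3*k - 3*v - 1)*(3*k*v + 3*k - v^2 - v) - (6*k*v + 3*k - 3*v^2 - 2*v)^2)/(k*v^3*(3*k*v + 3*k - v^2 - v)^3)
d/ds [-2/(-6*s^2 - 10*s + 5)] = 4*(-6*s - 5)/(6*s^2 + 10*s - 5)^2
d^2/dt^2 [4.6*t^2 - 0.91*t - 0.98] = 9.20000000000000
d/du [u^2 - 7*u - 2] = 2*u - 7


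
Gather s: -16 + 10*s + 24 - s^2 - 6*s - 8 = -s^2 + 4*s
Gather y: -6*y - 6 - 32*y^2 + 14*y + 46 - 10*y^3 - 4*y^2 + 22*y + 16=-10*y^3 - 36*y^2 + 30*y + 56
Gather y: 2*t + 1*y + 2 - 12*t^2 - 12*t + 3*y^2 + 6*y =-12*t^2 - 10*t + 3*y^2 + 7*y + 2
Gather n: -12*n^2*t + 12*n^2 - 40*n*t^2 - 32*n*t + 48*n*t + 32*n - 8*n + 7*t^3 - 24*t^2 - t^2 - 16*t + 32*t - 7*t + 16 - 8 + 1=n^2*(12 - 12*t) + n*(-40*t^2 + 16*t + 24) + 7*t^3 - 25*t^2 + 9*t + 9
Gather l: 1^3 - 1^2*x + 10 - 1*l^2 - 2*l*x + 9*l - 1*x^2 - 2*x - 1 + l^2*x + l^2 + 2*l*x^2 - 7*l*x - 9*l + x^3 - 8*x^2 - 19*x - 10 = l^2*x + l*(2*x^2 - 9*x) + x^3 - 9*x^2 - 22*x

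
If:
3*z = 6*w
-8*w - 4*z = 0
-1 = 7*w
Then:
No Solution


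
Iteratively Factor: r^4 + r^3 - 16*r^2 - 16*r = (r + 1)*(r^3 - 16*r) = (r + 1)*(r + 4)*(r^2 - 4*r) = r*(r + 1)*(r + 4)*(r - 4)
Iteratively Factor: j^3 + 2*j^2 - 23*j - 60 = (j + 3)*(j^2 - j - 20) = (j - 5)*(j + 3)*(j + 4)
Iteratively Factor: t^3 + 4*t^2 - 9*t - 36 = (t + 3)*(t^2 + t - 12) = (t - 3)*(t + 3)*(t + 4)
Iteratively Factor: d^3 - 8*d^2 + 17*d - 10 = (d - 2)*(d^2 - 6*d + 5) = (d - 5)*(d - 2)*(d - 1)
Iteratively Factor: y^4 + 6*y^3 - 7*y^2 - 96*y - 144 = (y + 4)*(y^3 + 2*y^2 - 15*y - 36) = (y - 4)*(y + 4)*(y^2 + 6*y + 9) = (y - 4)*(y + 3)*(y + 4)*(y + 3)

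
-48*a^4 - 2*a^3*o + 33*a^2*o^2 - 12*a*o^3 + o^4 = (-8*a + o)*(-3*a + o)*(-2*a + o)*(a + o)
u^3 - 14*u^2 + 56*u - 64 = (u - 8)*(u - 4)*(u - 2)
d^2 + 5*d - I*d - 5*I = (d + 5)*(d - I)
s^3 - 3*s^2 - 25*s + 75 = (s - 5)*(s - 3)*(s + 5)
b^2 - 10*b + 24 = (b - 6)*(b - 4)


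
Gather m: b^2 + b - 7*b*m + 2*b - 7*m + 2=b^2 + 3*b + m*(-7*b - 7) + 2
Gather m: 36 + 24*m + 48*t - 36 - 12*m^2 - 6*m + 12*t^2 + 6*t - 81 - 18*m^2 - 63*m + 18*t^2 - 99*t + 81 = -30*m^2 - 45*m + 30*t^2 - 45*t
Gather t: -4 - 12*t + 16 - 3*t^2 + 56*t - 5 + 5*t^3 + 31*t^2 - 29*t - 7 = 5*t^3 + 28*t^2 + 15*t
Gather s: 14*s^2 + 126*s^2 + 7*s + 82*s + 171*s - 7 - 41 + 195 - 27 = 140*s^2 + 260*s + 120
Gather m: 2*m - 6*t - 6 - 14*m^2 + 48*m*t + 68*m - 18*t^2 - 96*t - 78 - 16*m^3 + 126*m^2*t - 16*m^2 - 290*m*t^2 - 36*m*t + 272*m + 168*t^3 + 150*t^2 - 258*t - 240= -16*m^3 + m^2*(126*t - 30) + m*(-290*t^2 + 12*t + 342) + 168*t^3 + 132*t^2 - 360*t - 324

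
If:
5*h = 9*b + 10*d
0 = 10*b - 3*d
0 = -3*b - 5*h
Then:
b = 0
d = 0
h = 0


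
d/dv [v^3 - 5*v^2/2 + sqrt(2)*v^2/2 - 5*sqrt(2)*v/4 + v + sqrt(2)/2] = 3*v^2 - 5*v + sqrt(2)*v - 5*sqrt(2)/4 + 1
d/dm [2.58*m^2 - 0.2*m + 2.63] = 5.16*m - 0.2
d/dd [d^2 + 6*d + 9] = 2*d + 6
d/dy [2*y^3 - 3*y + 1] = 6*y^2 - 3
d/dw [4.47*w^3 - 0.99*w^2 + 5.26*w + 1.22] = 13.41*w^2 - 1.98*w + 5.26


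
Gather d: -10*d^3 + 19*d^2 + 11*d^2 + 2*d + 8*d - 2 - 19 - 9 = -10*d^3 + 30*d^2 + 10*d - 30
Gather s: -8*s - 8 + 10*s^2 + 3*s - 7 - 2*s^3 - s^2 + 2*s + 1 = -2*s^3 + 9*s^2 - 3*s - 14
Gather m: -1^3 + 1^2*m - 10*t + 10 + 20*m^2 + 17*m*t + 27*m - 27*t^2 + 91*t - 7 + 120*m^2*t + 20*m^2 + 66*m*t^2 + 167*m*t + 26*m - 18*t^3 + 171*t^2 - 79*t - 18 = m^2*(120*t + 40) + m*(66*t^2 + 184*t + 54) - 18*t^3 + 144*t^2 + 2*t - 16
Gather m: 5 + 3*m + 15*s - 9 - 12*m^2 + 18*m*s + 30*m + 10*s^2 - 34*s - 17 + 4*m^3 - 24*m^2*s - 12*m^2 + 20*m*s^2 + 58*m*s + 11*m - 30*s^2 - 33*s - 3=4*m^3 + m^2*(-24*s - 24) + m*(20*s^2 + 76*s + 44) - 20*s^2 - 52*s - 24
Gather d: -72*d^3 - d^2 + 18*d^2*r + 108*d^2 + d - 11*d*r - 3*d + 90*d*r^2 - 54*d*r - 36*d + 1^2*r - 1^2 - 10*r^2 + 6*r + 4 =-72*d^3 + d^2*(18*r + 107) + d*(90*r^2 - 65*r - 38) - 10*r^2 + 7*r + 3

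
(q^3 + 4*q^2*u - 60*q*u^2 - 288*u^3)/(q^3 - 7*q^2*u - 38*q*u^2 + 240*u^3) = (q + 6*u)/(q - 5*u)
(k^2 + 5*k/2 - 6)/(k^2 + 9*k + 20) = (k - 3/2)/(k + 5)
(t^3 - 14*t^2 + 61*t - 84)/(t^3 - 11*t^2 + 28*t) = (t - 3)/t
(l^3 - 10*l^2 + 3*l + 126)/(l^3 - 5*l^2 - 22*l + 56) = (l^2 - 3*l - 18)/(l^2 + 2*l - 8)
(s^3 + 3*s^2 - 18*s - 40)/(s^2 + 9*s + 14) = (s^2 + s - 20)/(s + 7)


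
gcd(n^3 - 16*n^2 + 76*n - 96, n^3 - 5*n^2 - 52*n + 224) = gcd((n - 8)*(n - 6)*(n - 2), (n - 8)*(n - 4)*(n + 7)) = n - 8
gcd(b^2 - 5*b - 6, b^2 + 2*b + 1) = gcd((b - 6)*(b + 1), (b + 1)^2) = b + 1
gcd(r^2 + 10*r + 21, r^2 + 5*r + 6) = r + 3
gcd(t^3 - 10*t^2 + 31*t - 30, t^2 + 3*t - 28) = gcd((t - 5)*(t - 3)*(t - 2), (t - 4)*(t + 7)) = 1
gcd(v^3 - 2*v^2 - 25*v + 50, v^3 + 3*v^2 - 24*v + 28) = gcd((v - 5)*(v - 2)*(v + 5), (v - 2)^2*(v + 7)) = v - 2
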